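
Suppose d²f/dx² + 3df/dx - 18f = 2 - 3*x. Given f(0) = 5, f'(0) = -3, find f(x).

Characteristic equation r² + 3r - 18 = 0 factors as (r - 3)(r + 6) = 0, so r = 3, -6.
Hence f_h = C1*exp(3*x) + C2*exp(-6*x).
For the particular solution try f_p = A0 + A1*x. Substituting and matching coefficients of each power of x gives A0 = -1/12, A1 = 1/6, so f_p = -1/12 + x/6.
General solution: f = -1/12 + x/6 + C1*exp(3*x) + C2*exp(-6*x).
Apply the initial conditions: f(0) = -1/12 + C1 + C2 = 5 and f'(0) = 1/6 - 6*C2 + 3*C1 = -3. Solving gives C1 = 82/27, C2 = 221/108.

f = -1/12 + x/6 + 82*exp(3*x)/27 + 221*exp(-6*x)/108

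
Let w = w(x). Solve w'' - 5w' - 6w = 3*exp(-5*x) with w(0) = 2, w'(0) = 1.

w = 3*exp(-5*x)/44 + 36*exp(6*x)/77 + 41*exp(-x)/28

Characteristic equation r² - 5r - 6 = 0 factors as (r - 6)(r + 1) = 0, so r = 6, -1.
Hence w_h = C1*exp(6*x) + C2*exp(-x).
Try w_p = A*exp(-5*x). Substituting into the equation and dividing by exp(-5*x) gives A = 3/44, so w_p = 3*exp(-5*x)/44.
General solution: w = 3*exp(-5*x)/44 + C1*exp(6*x) + C2*exp(-x).
Apply the initial conditions: w(0) = 3/44 + C1 + C2 = 2 and w'(0) = -15/44 - C2 + 6*C1 = 1. Solving gives C1 = 36/77, C2 = 41/28.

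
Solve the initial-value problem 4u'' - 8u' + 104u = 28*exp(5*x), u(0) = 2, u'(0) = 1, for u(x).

u = 7*exp(5*x)/41 - 69*exp(x)*sin(5*x)/205 + 75*cos(5*x)*exp(x)/41

Divide through by 4: u'' - 2u' + 26u = 7*exp(5*x).
Characteristic equation r² - 2r + 26 = 0 has discriminant (-2)² - 4·(26) = -100 < 0, so r = 1 ± 5i.
Hence u_h = C1*cos(5*x)*exp(x) + C2*exp(x)*sin(5*x).
Try u_p = A*exp(5*x). Substituting into the equation and dividing by exp(5*x) gives A = 7/41, so u_p = 7*exp(5*x)/41.
General solution: u = 7*exp(5*x)/41 + C1*cos(5*x)*exp(x) + C2*exp(x)*sin(5*x).
Apply the initial conditions: u(0) = 7/41 + C1 = 2 and u'(0) = 35/41 + C1 + 5*C2 = 1. Solving gives C1 = 75/41, C2 = -69/205.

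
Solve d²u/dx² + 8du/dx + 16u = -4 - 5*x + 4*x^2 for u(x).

u = -9*x/16 + x**2/4 + C1*exp(-4*x) + C2*x*exp(-4*x)

Characteristic equation r² + 8r + 16 = 0 has discriminant (8)² - 4·(16) = 0, so r = -4 is a repeated root.
Hence u_h = (C1 + C2*x)*exp(-4*x).
For the particular solution try u_p = A0 + A1*x + A2*x^2. Substituting and matching coefficients of each power of x gives A0 = 0, A1 = -9/16, A2 = 1/4, so u_p = -9*x/16 + x^2/4.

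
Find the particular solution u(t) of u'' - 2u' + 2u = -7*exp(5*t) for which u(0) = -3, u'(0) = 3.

u = -7*exp(5*t)/17 - 44*cos(t)*exp(t)/17 + 130*exp(t)*sin(t)/17

Characteristic equation r² - 2r + 2 = 0 has discriminant (-2)² - 4·(2) = -4 < 0, so r = 1 ± i.
Hence u_h = C1*cos(t)*exp(t) + C2*exp(t)*sin(t).
Try u_p = A*exp(5*t). Substituting into the equation and dividing by exp(5*t) gives A = -7/17, so u_p = -7*exp(5*t)/17.
General solution: u = -7*exp(5*t)/17 + C1*cos(t)*exp(t) + C2*exp(t)*sin(t).
Apply the initial conditions: u(0) = -7/17 + C1 = -3 and u'(0) = -35/17 + C1 + C2 = 3. Solving gives C1 = -44/17, C2 = 130/17.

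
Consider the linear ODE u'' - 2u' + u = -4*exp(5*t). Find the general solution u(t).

Characteristic equation r² - 2r + 1 = 0 has discriminant (-2)² - 4·(1) = 0, so r = 1 is a repeated root.
Hence u_h = (C1 + C2*t)*exp(t).
Try u_p = A*exp(5*t). Substituting into the equation and dividing by exp(5*t) gives A = -1/4, so u_p = -exp(5*t)/4.

u = -exp(5*t)/4 + C1*exp(t) + C2*t*exp(t)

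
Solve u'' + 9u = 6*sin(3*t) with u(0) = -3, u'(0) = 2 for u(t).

u = -3*cos(3*t) - t*cos(3*t) + sin(3*t)

Characteristic equation r² + 9 = 0 has discriminant (0)² - 4·(9) = -36 < 0, so r = ± 3i.
Hence u_h = C1*cos(3*t) + C2*sin(3*t).
Since ±3i are characteristic roots, multiply the trial by t. Try u_p = t*(A*cos(3*t) + B*sin(3*t)). Substituting and equating the coefficients of cos(3t) and sin(3t) gives A = -1, B = 0, so u_p = -t*cos(3*t).
General solution: u = C1*cos(3*t) + C2*sin(3*t) - t*cos(3*t).
Apply the initial conditions: u(0) = C1 = -3 and u'(0) = -1 + 3*C2 = 2. Solving gives C1 = -3, C2 = 1.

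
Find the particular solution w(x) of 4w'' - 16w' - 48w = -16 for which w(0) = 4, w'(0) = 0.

w = 1/3 + 11*exp(-2*x)/4 + 11*exp(6*x)/12

Divide through by 4: w'' - 4w' - 12w = -4.
Characteristic equation r² - 4r - 12 = 0 factors as (r + 2)(r - 6) = 0, so r = -2, 6.
Hence w_h = C1*exp(-2*x) + C2*exp(6*x).
For the particular solution try w_p = A0. Substituting and matching coefficients of each power of x gives A0 = 1/3, so w_p = 1/3.
General solution: w = 1/3 + C1*exp(-2*x) + C2*exp(6*x).
Apply the initial conditions: w(0) = 1/3 + C1 + C2 = 4 and w'(0) = -2*C1 + 6*C2 = 0. Solving gives C1 = 11/4, C2 = 11/12.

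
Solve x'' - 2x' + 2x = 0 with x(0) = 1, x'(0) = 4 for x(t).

x = cos(t)*exp(t) + 3*exp(t)*sin(t)

Characteristic equation r² - 2r + 2 = 0 has discriminant (-2)² - 4·(2) = -4 < 0, so r = 1 ± i.
Hence x_h = C1*cos(t)*exp(t) + C2*exp(t)*sin(t).
Apply the initial conditions: x(0) = C1 = 1 and x'(0) = C1 + C2 = 4. Solving gives C1 = 1, C2 = 3.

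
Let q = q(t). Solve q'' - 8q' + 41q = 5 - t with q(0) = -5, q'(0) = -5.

Characteristic equation r² - 8r + 41 = 0 has discriminant (-8)² - 4·(41) = -100 < 0, so r = 4 ± 5i.
Hence q_h = C1*cos(5*t)*exp(4*t) + C2*exp(4*t)*sin(5*t).
For the particular solution try q_p = A0 + A1*t. Substituting and matching coefficients of each power of t gives A0 = 197/1681, A1 = -1/41, so q_p = 197/1681 - t/41.
General solution: q = 197/1681 - t/41 + C1*cos(5*t)*exp(4*t) + C2*exp(4*t)*sin(5*t).
Apply the initial conditions: q(0) = 197/1681 + C1 = -5 and q'(0) = -1/41 + 4*C1 + 5*C2 = -5. Solving gives C1 = -8602/1681, C2 = 26044/8405.

q = 197/1681 - t/41 - 8602*cos(5*t)*exp(4*t)/1681 + 26044*exp(4*t)*sin(5*t)/8405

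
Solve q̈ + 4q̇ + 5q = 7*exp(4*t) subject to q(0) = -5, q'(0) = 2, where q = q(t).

q = 7*exp(4*t)/37 - 338*exp(-2*t)*sin(t)/37 - 192*cos(t)*exp(-2*t)/37

Characteristic equation r² + 4r + 5 = 0 has discriminant (4)² - 4·(5) = -4 < 0, so r = -2 ± i.
Hence q_h = C1*cos(t)*exp(-2*t) + C2*exp(-2*t)*sin(t).
Try q_p = A*exp(4*t). Substituting into the equation and dividing by exp(4*t) gives A = 7/37, so q_p = 7*exp(4*t)/37.
General solution: q = 7*exp(4*t)/37 + C1*cos(t)*exp(-2*t) + C2*exp(-2*t)*sin(t).
Apply the initial conditions: q(0) = 7/37 + C1 = -5 and q'(0) = 28/37 + C2 - 2*C1 = 2. Solving gives C1 = -192/37, C2 = -338/37.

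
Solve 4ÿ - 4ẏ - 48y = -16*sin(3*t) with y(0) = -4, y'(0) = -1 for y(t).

y = -337*exp(4*t)/175 - 43*exp(-3*t)/21 - 2*cos(3*t)/75 + 14*sin(3*t)/75

Divide through by 4: y'' - y' - 12y = -4*sin(3*t).
Characteristic equation r² - r - 12 = 0 factors as (r + 3)(r - 4) = 0, so r = -3, 4.
Hence y_h = C1*exp(-3*t) + C2*exp(4*t).
Try y_p = A*cos(3*t) + B*sin(3*t). Substituting and equating the coefficients of cos(3t) and sin(3t) gives A = -2/75, B = 14/75, so y_p = -2*cos(3*t)/75 + 14*sin(3*t)/75.
General solution: y = -2*cos(3*t)/75 + 14*sin(3*t)/75 + C1*exp(-3*t) + C2*exp(4*t).
Apply the initial conditions: y(0) = -2/75 + C1 + C2 = -4 and y'(0) = 14/25 - 3*C1 + 4*C2 = -1. Solving gives C1 = -43/21, C2 = -337/175.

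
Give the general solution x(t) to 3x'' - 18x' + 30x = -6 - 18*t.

Divide through by 3: x'' - 6x' + 10x = -2 - 6*t.
Characteristic equation r² - 6r + 10 = 0 has discriminant (-6)² - 4·(10) = -4 < 0, so r = 3 ± i.
Hence x_h = C1*cos(t)*exp(3*t) + C2*exp(3*t)*sin(t).
For the particular solution try x_p = A0 + A1*t. Substituting and matching coefficients of each power of t gives A0 = -14/25, A1 = -3/5, so x_p = -14/25 - 3*t/5.

x = -14/25 - 3*t/5 + C1*cos(t)*exp(3*t) + C2*exp(3*t)*sin(t)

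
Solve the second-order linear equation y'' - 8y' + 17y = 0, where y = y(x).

Characteristic equation r² - 8r + 17 = 0 has discriminant (-8)² - 4·(17) = -4 < 0, so r = 4 ± i.
Hence y_h = C1*cos(x)*exp(4*x) + C2*exp(4*x)*sin(x).

y = C1*cos(x)*exp(4*x) + C2*exp(4*x)*sin(x)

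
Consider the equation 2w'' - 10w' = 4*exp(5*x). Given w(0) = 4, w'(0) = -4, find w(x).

w = 122/25 - 22*exp(5*x)/25 + 2*x*exp(5*x)/5

Divide through by 2: w'' - 5w' = 2*exp(5*x).
Characteristic equation r² - 5r = 0 factors as (r - 5)r = 0, so r = 5, 0.
Hence w_h = C1*exp(5*x) + C2.
Since exp(5*x) solves the homogeneous equation (r = 5 is a root of multiplicity 1), multiply the trial by x. Try w_p = A*x*exp(5*x). Substituting into the equation and dividing by exp(5*x) gives A = 2/5, so w_p = 2*x*exp(5*x)/5.
General solution: w = C2 + C1*exp(5*x) + 2*x*exp(5*x)/5.
Apply the initial conditions: w(0) = C1 + C2 = 4 and w'(0) = 2/5 + 5*C1 = -4. Solving gives C1 = -22/25, C2 = 122/25.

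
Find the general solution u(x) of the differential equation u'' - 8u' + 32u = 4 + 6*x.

Characteristic equation r² - 8r + 32 = 0 has discriminant (-8)² - 4·(32) = -64 < 0, so r = 4 ± 4i.
Hence u_h = C1*cos(4*x)*exp(4*x) + C2*exp(4*x)*sin(4*x).
For the particular solution try u_p = A0 + A1*x. Substituting and matching coefficients of each power of x gives A0 = 11/64, A1 = 3/16, so u_p = 11/64 + 3*x/16.

u = 11/64 + 3*x/16 + C1*cos(4*x)*exp(4*x) + C2*exp(4*x)*sin(4*x)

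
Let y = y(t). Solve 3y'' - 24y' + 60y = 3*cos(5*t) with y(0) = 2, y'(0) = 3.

Divide through by 3: y'' - 8y' + 20y = cos(5*t).
Characteristic equation r² - 8r + 20 = 0 has discriminant (-8)² - 4·(20) = -16 < 0, so r = 4 ± 2i.
Hence y_h = C1*cos(2*t)*exp(4*t) + C2*exp(4*t)*sin(2*t).
Try y_p = A*cos(5*t) + B*sin(5*t). Substituting and equating the coefficients of cos(5t) and sin(5t) gives A = -1/325, B = -8/325, so y_p = -8*sin(5*t)/325 - cos(5*t)/325.
General solution: y = -8*sin(5*t)/325 - cos(5*t)/325 + C1*cos(2*t)*exp(4*t) + C2*exp(4*t)*sin(2*t).
Apply the initial conditions: y(0) = -1/325 + C1 = 2 and y'(0) = -8/65 + 2*C2 + 4*C1 = 3. Solving gives C1 = 651/325, C2 = -1589/650.

y = -8*sin(5*t)/325 - cos(5*t)/325 - 1589*exp(4*t)*sin(2*t)/650 + 651*cos(2*t)*exp(4*t)/325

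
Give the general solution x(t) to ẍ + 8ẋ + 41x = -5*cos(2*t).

Characteristic equation r² + 8r + 41 = 0 has discriminant (8)² - 4·(41) = -100 < 0, so r = -4 ± 5i.
Hence x_h = C1*cos(5*t)*exp(-4*t) + C2*exp(-4*t)*sin(5*t).
Try x_p = A*cos(2*t) + B*sin(2*t). Substituting and equating the coefficients of cos(2t) and sin(2t) gives A = -37/325, B = -16/325, so x_p = -37*cos(2*t)/325 - 16*sin(2*t)/325.

x = -37*cos(2*t)/325 - 16*sin(2*t)/325 + C1*cos(5*t)*exp(-4*t) + C2*exp(-4*t)*sin(5*t)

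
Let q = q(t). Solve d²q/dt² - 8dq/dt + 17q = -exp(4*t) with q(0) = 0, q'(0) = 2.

Characteristic equation r² - 8r + 17 = 0 has discriminant (-8)² - 4·(17) = -4 < 0, so r = 4 ± i.
Hence q_h = C1*cos(t)*exp(4*t) + C2*exp(4*t)*sin(t).
Try q_p = A*exp(4*t). Substituting into the equation and dividing by exp(4*t) gives A = -1, so q_p = -exp(4*t).
General solution: q = -exp(4*t) + C1*cos(t)*exp(4*t) + C2*exp(4*t)*sin(t).
Apply the initial conditions: q(0) = -1 + C1 = 0 and q'(0) = -4 + C2 + 4*C1 = 2. Solving gives C1 = 1, C2 = 2.

q = -exp(4*t) + cos(t)*exp(4*t) + 2*exp(4*t)*sin(t)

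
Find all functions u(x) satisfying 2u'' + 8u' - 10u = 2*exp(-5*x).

Divide through by 2: u'' + 4u' - 5u = exp(-5*x).
Characteristic equation r² + 4r - 5 = 0 factors as (r + 5)(r - 1) = 0, so r = -5, 1.
Hence u_h = C1*exp(-5*x) + C2*exp(x).
Since exp(-5*x) solves the homogeneous equation (r = -5 is a root of multiplicity 1), multiply the trial by x. Try u_p = A*x*exp(-5*x). Substituting into the equation and dividing by exp(-5*x) gives A = -1/6, so u_p = -x*exp(-5*x)/6.

u = C1*exp(-5*x) + C2*exp(x) - x*exp(-5*x)/6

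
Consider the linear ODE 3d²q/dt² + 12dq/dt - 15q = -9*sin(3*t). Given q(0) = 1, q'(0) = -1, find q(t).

q = 9*cos(3*t)/85 + 21*sin(3*t)/170 + 31*exp(t)/60 + 77*exp(-5*t)/204

Divide through by 3: q'' + 4q' - 5q = -3*sin(3*t).
Characteristic equation r² + 4r - 5 = 0 factors as (r - 1)(r + 5) = 0, so r = 1, -5.
Hence q_h = C1*exp(t) + C2*exp(-5*t).
Try q_p = A*cos(3*t) + B*sin(3*t). Substituting and equating the coefficients of cos(3t) and sin(3t) gives A = 9/85, B = 21/170, so q_p = 9*cos(3*t)/85 + 21*sin(3*t)/170.
General solution: q = 9*cos(3*t)/85 + 21*sin(3*t)/170 + C1*exp(t) + C2*exp(-5*t).
Apply the initial conditions: q(0) = 9/85 + C1 + C2 = 1 and q'(0) = 63/170 + C1 - 5*C2 = -1. Solving gives C1 = 31/60, C2 = 77/204.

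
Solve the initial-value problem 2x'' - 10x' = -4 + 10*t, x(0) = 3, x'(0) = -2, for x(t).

Divide through by 2: x'' - 5x' = -2 + 5*t.
Characteristic equation r² - 5r = 0 factors as (r - 5)r = 0, so r = 5, 0.
Hence x_h = C1*exp(5*t) + C2.
Since 0 is a characteristic root (multiplicity 1), multiply the polynomial trial by t: try x_p = t*(A0 + A1*t). Substituting and matching coefficients of each power of t gives A0 = 1/5, A1 = -1/2, so x_p = -t^2/2 + t/5.
General solution: x = C2 - t^2/2 + t/5 + C1*exp(5*t).
Apply the initial conditions: x(0) = C1 + C2 = 3 and x'(0) = 1/5 + 5*C1 = -2. Solving gives C1 = -11/25, C2 = 86/25.

x = 86/25 - 11*exp(5*t)/25 - t**2/2 + t/5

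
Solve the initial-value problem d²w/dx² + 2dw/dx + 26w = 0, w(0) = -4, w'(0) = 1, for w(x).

Characteristic equation r² + 2r + 26 = 0 has discriminant (2)² - 4·(26) = -100 < 0, so r = -1 ± 5i.
Hence w_h = C1*cos(5*x)*exp(-x) + C2*exp(-x)*sin(5*x).
Apply the initial conditions: w(0) = C1 = -4 and w'(0) = -C1 + 5*C2 = 1. Solving gives C1 = -4, C2 = -3/5.

w = -4*cos(5*x)*exp(-x) - 3*exp(-x)*sin(5*x)/5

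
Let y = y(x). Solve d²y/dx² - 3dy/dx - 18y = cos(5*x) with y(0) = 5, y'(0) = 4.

y = -43*cos(5*x)/2074 - 15*sin(5*x)/2074 + 887*exp(-3*x)/306 + 1165*exp(6*x)/549

Characteristic equation r² - 3r - 18 = 0 factors as (r + 3)(r - 6) = 0, so r = -3, 6.
Hence y_h = C1*exp(-3*x) + C2*exp(6*x).
Try y_p = A*cos(5*x) + B*sin(5*x). Substituting and equating the coefficients of cos(5x) and sin(5x) gives A = -43/2074, B = -15/2074, so y_p = -43*cos(5*x)/2074 - 15*sin(5*x)/2074.
General solution: y = -43*cos(5*x)/2074 - 15*sin(5*x)/2074 + C1*exp(-3*x) + C2*exp(6*x).
Apply the initial conditions: y(0) = -43/2074 + C1 + C2 = 5 and y'(0) = -75/2074 - 3*C1 + 6*C2 = 4. Solving gives C1 = 887/306, C2 = 1165/549.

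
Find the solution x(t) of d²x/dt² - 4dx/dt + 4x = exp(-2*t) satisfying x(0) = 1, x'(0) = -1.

x = exp(-2*t)/16 + 15*exp(2*t)/16 - 11*t*exp(2*t)/4

Characteristic equation r² - 4r + 4 = 0 has discriminant (-4)² - 4·(4) = 0, so r = 2 is a repeated root.
Hence x_h = (C1 + C2*t)*exp(2*t).
Try x_p = A*exp(-2*t). Substituting into the equation and dividing by exp(-2*t) gives A = 1/16, so x_p = exp(-2*t)/16.
General solution: x = exp(-2*t)/16 + C1*exp(2*t) + C2*t*exp(2*t).
Apply the initial conditions: x(0) = 1/16 + C1 = 1 and x'(0) = -1/8 + C2 + 2*C1 = -1. Solving gives C1 = 15/16, C2 = -11/4.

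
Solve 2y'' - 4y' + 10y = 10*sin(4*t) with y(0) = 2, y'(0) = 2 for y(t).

Divide through by 2: y'' - 2y' + 5y = 5*sin(4*t).
Characteristic equation r² - 2r + 5 = 0 has discriminant (-2)² - 4·(5) = -16 < 0, so r = 1 ± 2i.
Hence y_h = C1*cos(2*t)*exp(t) + C2*exp(t)*sin(2*t).
Try y_p = A*cos(4*t) + B*sin(4*t). Substituting and equating the coefficients of cos(4t) and sin(4t) gives A = 8/37, B = -11/37, so y_p = -11*sin(4*t)/37 + 8*cos(4*t)/37.
General solution: y = -11*sin(4*t)/37 + 8*cos(4*t)/37 + C1*cos(2*t)*exp(t) + C2*exp(t)*sin(2*t).
Apply the initial conditions: y(0) = 8/37 + C1 = 2 and y'(0) = -44/37 + C1 + 2*C2 = 2. Solving gives C1 = 66/37, C2 = 26/37.

y = -11*sin(4*t)/37 + 8*cos(4*t)/37 + 26*exp(t)*sin(2*t)/37 + 66*cos(2*t)*exp(t)/37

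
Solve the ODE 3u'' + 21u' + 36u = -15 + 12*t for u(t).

Divide through by 3: u'' + 7u' + 12u = -5 + 4*t.
Characteristic equation r² + 7r + 12 = 0 factors as (r + 4)(r + 3) = 0, so r = -4, -3.
Hence u_h = C1*exp(-4*t) + C2*exp(-3*t).
For the particular solution try u_p = A0 + A1*t. Substituting and matching coefficients of each power of t gives A0 = -11/18, A1 = 1/3, so u_p = -11/18 + t/3.

u = -11/18 + t/3 + C1*exp(-4*t) + C2*exp(-3*t)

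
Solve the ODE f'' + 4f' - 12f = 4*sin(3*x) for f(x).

Characteristic equation r² + 4r - 12 = 0 factors as (r + 6)(r - 2) = 0, so r = -6, 2.
Hence f_h = C1*exp(-6*x) + C2*exp(2*x).
Try f_p = A*cos(3*x) + B*sin(3*x). Substituting and equating the coefficients of cos(3x) and sin(3x) gives A = -16/195, B = -28/195, so f_p = -28*sin(3*x)/195 - 16*cos(3*x)/195.

f = -28*sin(3*x)/195 - 16*cos(3*x)/195 + C1*exp(-6*x) + C2*exp(2*x)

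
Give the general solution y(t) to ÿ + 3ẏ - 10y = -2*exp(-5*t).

Characteristic equation r² + 3r - 10 = 0 factors as (r - 2)(r + 5) = 0, so r = 2, -5.
Hence y_h = C1*exp(2*t) + C2*exp(-5*t).
Since exp(-5*t) solves the homogeneous equation (r = -5 is a root of multiplicity 1), multiply the trial by t. Try y_p = A*t*exp(-5*t). Substituting into the equation and dividing by exp(-5*t) gives A = 2/7, so y_p = 2*t*exp(-5*t)/7.

y = C1*exp(2*t) + C2*exp(-5*t) + 2*t*exp(-5*t)/7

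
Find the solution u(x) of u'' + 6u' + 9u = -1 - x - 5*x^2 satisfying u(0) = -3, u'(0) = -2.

u = -11/27 - 70*exp(-3*x)/27 - 5*x**2/9 + 17*x/27 - 281*x*exp(-3*x)/27

Characteristic equation r² + 6r + 9 = 0 has discriminant (6)² - 4·(9) = 0, so r = -3 is a repeated root.
Hence u_h = (C1 + C2*x)*exp(-3*x).
For the particular solution try u_p = A0 + A1*x + A2*x^2. Substituting and matching coefficients of each power of x gives A0 = -11/27, A1 = 17/27, A2 = -5/9, so u_p = -11/27 - 5*x^2/9 + 17*x/27.
General solution: u = -11/27 - 5*x^2/9 + 17*x/27 + C1*exp(-3*x) + C2*x*exp(-3*x).
Apply the initial conditions: u(0) = -11/27 + C1 = -3 and u'(0) = 17/27 + C2 - 3*C1 = -2. Solving gives C1 = -70/27, C2 = -281/27.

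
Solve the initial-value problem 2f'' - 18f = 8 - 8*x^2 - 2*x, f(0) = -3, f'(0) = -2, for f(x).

Divide through by 2: f'' - 9f = 4 - x - 4*x^2.
Characteristic equation r² - 9 = 0 factors as (r + 3)(r - 3) = 0, so r = -3, 3.
Hence f_h = C1*exp(-3*x) + C2*exp(3*x).
For the particular solution try f_p = A0 + A1*x + A2*x^2. Substituting and matching coefficients of each power of x gives A0 = -28/81, A1 = 1/9, A2 = 4/9, so f_p = -28/81 + x/9 + 4*x^2/9.
General solution: f = -28/81 + x/9 + 4*x^2/9 + C1*exp(-3*x) + C2*exp(3*x).
Apply the initial conditions: f(0) = -28/81 + C1 + C2 = -3 and f'(0) = 1/9 - 3*C1 + 3*C2 = -2. Solving gives C1 = -79/81, C2 = -136/81.

f = -28/81 - 136*exp(3*x)/81 - 79*exp(-3*x)/81 + x/9 + 4*x**2/9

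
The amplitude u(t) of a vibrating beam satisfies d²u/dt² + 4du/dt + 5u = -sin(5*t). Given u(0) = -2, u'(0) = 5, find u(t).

u = cos(5*t)/40 + sin(5*t)/40 - 81*cos(t)*exp(-2*t)/40 + 33*exp(-2*t)*sin(t)/40

Characteristic equation r² + 4r + 5 = 0 has discriminant (4)² - 4·(5) = -4 < 0, so r = -2 ± i.
Hence u_h = C1*cos(t)*exp(-2*t) + C2*exp(-2*t)*sin(t).
Try u_p = A*cos(5*t) + B*sin(5*t). Substituting and equating the coefficients of cos(5t) and sin(5t) gives A = 1/40, B = 1/40, so u_p = cos(5*t)/40 + sin(5*t)/40.
General solution: u = cos(5*t)/40 + sin(5*t)/40 + C1*cos(t)*exp(-2*t) + C2*exp(-2*t)*sin(t).
Apply the initial conditions: u(0) = 1/40 + C1 = -2 and u'(0) = 1/8 + C2 - 2*C1 = 5. Solving gives C1 = -81/40, C2 = 33/40.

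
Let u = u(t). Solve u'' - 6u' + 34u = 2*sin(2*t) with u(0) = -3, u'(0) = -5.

u = 2*cos(2*t)/87 + 5*sin(2*t)/87 - 263*cos(5*t)*exp(3*t)/87 + 344*exp(3*t)*sin(5*t)/435

Characteristic equation r² - 6r + 34 = 0 has discriminant (-6)² - 4·(34) = -100 < 0, so r = 3 ± 5i.
Hence u_h = C1*cos(5*t)*exp(3*t) + C2*exp(3*t)*sin(5*t).
Try u_p = A*cos(2*t) + B*sin(2*t). Substituting and equating the coefficients of cos(2t) and sin(2t) gives A = 2/87, B = 5/87, so u_p = 2*cos(2*t)/87 + 5*sin(2*t)/87.
General solution: u = 2*cos(2*t)/87 + 5*sin(2*t)/87 + C1*cos(5*t)*exp(3*t) + C2*exp(3*t)*sin(5*t).
Apply the initial conditions: u(0) = 2/87 + C1 = -3 and u'(0) = 10/87 + 3*C1 + 5*C2 = -5. Solving gives C1 = -263/87, C2 = 344/435.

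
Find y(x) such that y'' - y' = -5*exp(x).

y = C2 + C1*exp(x) - 5*x*exp(x)

Characteristic equation r² - r = 0 factors as (r - 1)r = 0, so r = 1, 0.
Hence y_h = C1*exp(x) + C2.
Since exp(x) solves the homogeneous equation (r = 1 is a root of multiplicity 1), multiply the trial by x. Try y_p = A*x*exp(x). Substituting into the equation and dividing by exp(x) gives A = -5, so y_p = -5*x*exp(x).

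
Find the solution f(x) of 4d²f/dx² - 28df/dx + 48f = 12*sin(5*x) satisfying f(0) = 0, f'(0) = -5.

f = -190*exp(4*x)/41 - 39*sin(5*x)/1394 + 105*cos(5*x)/1394 + 155*exp(3*x)/34

Divide through by 4: f'' - 7f' + 12f = 3*sin(5*x).
Characteristic equation r² - 7r + 12 = 0 factors as (r - 3)(r - 4) = 0, so r = 3, 4.
Hence f_h = C1*exp(3*x) + C2*exp(4*x).
Try f_p = A*cos(5*x) + B*sin(5*x). Substituting and equating the coefficients of cos(5x) and sin(5x) gives A = 105/1394, B = -39/1394, so f_p = -39*sin(5*x)/1394 + 105*cos(5*x)/1394.
General solution: f = -39*sin(5*x)/1394 + 105*cos(5*x)/1394 + C1*exp(3*x) + C2*exp(4*x).
Apply the initial conditions: f(0) = 105/1394 + C1 + C2 = 0 and f'(0) = -195/1394 + 3*C1 + 4*C2 = -5. Solving gives C1 = 155/34, C2 = -190/41.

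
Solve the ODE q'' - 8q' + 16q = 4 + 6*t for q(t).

q = 7/16 + 3*t/8 + C1*exp(4*t) + C2*t*exp(4*t)

Characteristic equation r² - 8r + 16 = 0 has discriminant (-8)² - 4·(16) = 0, so r = 4 is a repeated root.
Hence q_h = (C1 + C2*t)*exp(4*t).
For the particular solution try q_p = A0 + A1*t. Substituting and matching coefficients of each power of t gives A0 = 7/16, A1 = 3/8, so q_p = 7/16 + 3*t/8.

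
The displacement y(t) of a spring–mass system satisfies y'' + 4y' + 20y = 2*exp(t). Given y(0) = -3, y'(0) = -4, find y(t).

Characteristic equation r² + 4r + 20 = 0 has discriminant (4)² - 4·(20) = -64 < 0, so r = -2 ± 4i.
Hence y_h = C1*cos(4*t)*exp(-2*t) + C2*exp(-2*t)*sin(4*t).
Try y_p = A*exp(t). Substituting into the equation and dividing by exp(t) gives A = 2/25, so y_p = 2*exp(t)/25.
General solution: y = 2*exp(t)/25 + C1*cos(4*t)*exp(-2*t) + C2*exp(-2*t)*sin(4*t).
Apply the initial conditions: y(0) = 2/25 + C1 = -3 and y'(0) = 2/25 - 2*C1 + 4*C2 = -4. Solving gives C1 = -77/25, C2 = -64/25.

y = 2*exp(t)/25 - 77*cos(4*t)*exp(-2*t)/25 - 64*exp(-2*t)*sin(4*t)/25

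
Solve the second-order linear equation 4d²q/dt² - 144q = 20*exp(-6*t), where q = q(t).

Divide through by 4: q'' - 36q = 5*exp(-6*t).
Characteristic equation r² - 36 = 0 factors as (r + 6)(r - 6) = 0, so r = -6, 6.
Hence q_h = C1*exp(-6*t) + C2*exp(6*t).
Since exp(-6*t) solves the homogeneous equation (r = -6 is a root of multiplicity 1), multiply the trial by t. Try q_p = A*t*exp(-6*t). Substituting into the equation and dividing by exp(-6*t) gives A = -5/12, so q_p = -5*t*exp(-6*t)/12.

q = C1*exp(-6*t) + C2*exp(6*t) - 5*t*exp(-6*t)/12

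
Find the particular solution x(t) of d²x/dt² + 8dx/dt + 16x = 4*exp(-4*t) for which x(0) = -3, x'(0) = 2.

x = -3*exp(-4*t) - 10*t*exp(-4*t) + 2*t**2*exp(-4*t)

Characteristic equation r² + 8r + 16 = 0 has discriminant (8)² - 4·(16) = 0, so r = -4 is a repeated root.
Hence x_h = (C1 + C2*t)*exp(-4*t).
Since exp(-4*t) solves the homogeneous equation (r = -4 is a root of multiplicity 2), multiply the trial by t^2. Try x_p = A*t^2*exp(-4*t). Substituting into the equation and dividing by exp(-4*t) gives A = 2, so x_p = 2*t^2*exp(-4*t).
General solution: x = C1*exp(-4*t) + 2*t^2*exp(-4*t) + C2*t*exp(-4*t).
Apply the initial conditions: x(0) = C1 = -3 and x'(0) = C2 - 4*C1 = 2. Solving gives C1 = -3, C2 = -10.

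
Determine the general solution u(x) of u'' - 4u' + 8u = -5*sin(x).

Characteristic equation r² - 4r + 8 = 0 has discriminant (-4)² - 4·(8) = -16 < 0, so r = 2 ± 2i.
Hence u_h = C1*cos(2*x)*exp(2*x) + C2*exp(2*x)*sin(2*x).
Try u_p = A*cos(x) + B*sin(x). Substituting and equating the coefficients of cos(x) and sin(x) gives A = -4/13, B = -7/13, so u_p = -7*sin(x)/13 - 4*cos(x)/13.

u = -7*sin(x)/13 - 4*cos(x)/13 + C1*cos(2*x)*exp(2*x) + C2*exp(2*x)*sin(2*x)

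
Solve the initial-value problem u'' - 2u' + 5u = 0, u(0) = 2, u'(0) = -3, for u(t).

Characteristic equation r² - 2r + 5 = 0 has discriminant (-2)² - 4·(5) = -16 < 0, so r = 1 ± 2i.
Hence u_h = C1*cos(2*t)*exp(t) + C2*exp(t)*sin(2*t).
Apply the initial conditions: u(0) = C1 = 2 and u'(0) = C1 + 2*C2 = -3. Solving gives C1 = 2, C2 = -5/2.

u = 2*cos(2*t)*exp(t) - 5*exp(t)*sin(2*t)/2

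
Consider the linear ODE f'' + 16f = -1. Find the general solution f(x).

f = -1/16 + C1*cos(4*x) + C2*sin(4*x)

Characteristic equation r² + 16 = 0 has discriminant (0)² - 4·(16) = -64 < 0, so r = ± 4i.
Hence f_h = C1*cos(4*x) + C2*sin(4*x).
For the particular solution try f_p = A0. Substituting and matching coefficients of each power of x gives A0 = -1/16, so f_p = -1/16.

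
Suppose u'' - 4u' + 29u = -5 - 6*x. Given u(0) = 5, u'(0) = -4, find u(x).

Characteristic equation r² - 4r + 29 = 0 has discriminant (-4)² - 4·(29) = -100 < 0, so r = 2 ± 5i.
Hence u_h = C1*cos(5*x)*exp(2*x) + C2*exp(2*x)*sin(5*x).
For the particular solution try u_p = A0 + A1*x. Substituting and matching coefficients of each power of x gives A0 = -169/841, A1 = -6/29, so u_p = -169/841 - 6*x/29.
General solution: u = -169/841 - 6*x/29 + C1*cos(5*x)*exp(2*x) + C2*exp(2*x)*sin(5*x).
Apply the initial conditions: u(0) = -169/841 + C1 = 5 and u'(0) = -6/29 + 2*C1 + 5*C2 = -4. Solving gives C1 = 4374/841, C2 = -11938/4205.

u = -169/841 - 6*x/29 - 11938*exp(2*x)*sin(5*x)/4205 + 4374*cos(5*x)*exp(2*x)/841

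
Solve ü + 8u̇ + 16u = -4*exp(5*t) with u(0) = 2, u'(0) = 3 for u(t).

Characteristic equation r² + 8r + 16 = 0 has discriminant (8)² - 4·(16) = 0, so r = -4 is a repeated root.
Hence u_h = (C1 + C2*t)*exp(-4*t).
Try u_p = A*exp(5*t). Substituting into the equation and dividing by exp(5*t) gives A = -4/81, so u_p = -4*exp(5*t)/81.
General solution: u = -4*exp(5*t)/81 + C1*exp(-4*t) + C2*t*exp(-4*t).
Apply the initial conditions: u(0) = -4/81 + C1 = 2 and u'(0) = -20/81 + C2 - 4*C1 = 3. Solving gives C1 = 166/81, C2 = 103/9.

u = -4*exp(5*t)/81 + 166*exp(-4*t)/81 + 103*t*exp(-4*t)/9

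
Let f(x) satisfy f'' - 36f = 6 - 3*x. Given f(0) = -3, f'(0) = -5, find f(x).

f = -1/6 - 265*exp(6*x)/144 - 143*exp(-6*x)/144 + x/12

Characteristic equation r² - 36 = 0 factors as (r - 6)(r + 6) = 0, so r = 6, -6.
Hence f_h = C1*exp(6*x) + C2*exp(-6*x).
For the particular solution try f_p = A0 + A1*x. Substituting and matching coefficients of each power of x gives A0 = -1/6, A1 = 1/12, so f_p = -1/6 + x/12.
General solution: f = -1/6 + x/12 + C1*exp(6*x) + C2*exp(-6*x).
Apply the initial conditions: f(0) = -1/6 + C1 + C2 = -3 and f'(0) = 1/12 - 6*C2 + 6*C1 = -5. Solving gives C1 = -265/144, C2 = -143/144.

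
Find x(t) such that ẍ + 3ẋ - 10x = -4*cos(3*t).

x = -18*sin(3*t)/221 + 38*cos(3*t)/221 + C1*exp(-5*t) + C2*exp(2*t)

Characteristic equation r² + 3r - 10 = 0 factors as (r + 5)(r - 2) = 0, so r = -5, 2.
Hence x_h = C1*exp(-5*t) + C2*exp(2*t).
Try x_p = A*cos(3*t) + B*sin(3*t). Substituting and equating the coefficients of cos(3t) and sin(3t) gives A = 38/221, B = -18/221, so x_p = -18*sin(3*t)/221 + 38*cos(3*t)/221.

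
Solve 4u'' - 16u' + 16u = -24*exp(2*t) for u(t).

Divide through by 4: u'' - 4u' + 4u = -6*exp(2*t).
Characteristic equation r² - 4r + 4 = 0 has discriminant (-4)² - 4·(4) = 0, so r = 2 is a repeated root.
Hence u_h = (C1 + C2*t)*exp(2*t).
Since exp(2*t) solves the homogeneous equation (r = 2 is a root of multiplicity 2), multiply the trial by t^2. Try u_p = A*t^2*exp(2*t). Substituting into the equation and dividing by exp(2*t) gives A = -3, so u_p = -3*t^2*exp(2*t).

u = C1*exp(2*t) - 3*t**2*exp(2*t) + C2*t*exp(2*t)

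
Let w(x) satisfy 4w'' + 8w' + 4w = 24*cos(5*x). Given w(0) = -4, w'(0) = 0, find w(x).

Divide through by 4: w'' + 2w' + w = 6*cos(5*x).
Characteristic equation r² + 2r + 1 = 0 has discriminant (2)² - 4·(1) = 0, so r = -1 is a repeated root.
Hence w_h = (C1 + C2*x)*exp(-x).
Try w_p = A*cos(5*x) + B*sin(5*x). Substituting and equating the coefficients of cos(5x) and sin(5x) gives A = -36/169, B = 15/169, so w_p = -36*cos(5*x)/169 + 15*sin(5*x)/169.
General solution: w = -36*cos(5*x)/169 + 15*sin(5*x)/169 + C1*exp(-x) + C2*x*exp(-x).
Apply the initial conditions: w(0) = -36/169 + C1 = -4 and w'(0) = 75/169 + C2 - C1 = 0. Solving gives C1 = -640/169, C2 = -55/13.

w = -640*exp(-x)/169 - 36*cos(5*x)/169 + 15*sin(5*x)/169 - 55*x*exp(-x)/13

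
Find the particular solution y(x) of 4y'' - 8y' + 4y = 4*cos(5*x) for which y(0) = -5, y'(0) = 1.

Divide through by 4: y'' - 2y' + y = cos(5*x).
Characteristic equation r² - 2r + 1 = 0 has discriminant (-2)² - 4·(1) = 0, so r = 1 is a repeated root.
Hence y_h = (C1 + C2*x)*exp(x).
Try y_p = A*cos(5*x) + B*sin(5*x). Substituting and equating the coefficients of cos(5x) and sin(5x) gives A = -6/169, B = -5/338, so y_p = -6*cos(5*x)/169 - 5*sin(5*x)/338.
General solution: y = -6*cos(5*x)/169 - 5*sin(5*x)/338 + C1*exp(x) + C2*x*exp(x).
Apply the initial conditions: y(0) = -6/169 + C1 = -5 and y'(0) = -25/338 + C1 + C2 = 1. Solving gives C1 = -839/169, C2 = 157/26.

y = -839*exp(x)/169 - 6*cos(5*x)/169 - 5*sin(5*x)/338 + 157*x*exp(x)/26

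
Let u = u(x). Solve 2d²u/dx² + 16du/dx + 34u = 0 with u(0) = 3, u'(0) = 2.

Divide through by 2: u'' + 8u' + 17u = 0.
Characteristic equation r² + 8r + 17 = 0 has discriminant (8)² - 4·(17) = -4 < 0, so r = -4 ± i.
Hence u_h = C1*cos(x)*exp(-4*x) + C2*exp(-4*x)*sin(x).
Apply the initial conditions: u(0) = C1 = 3 and u'(0) = C2 - 4*C1 = 2. Solving gives C1 = 3, C2 = 14.

u = 3*cos(x)*exp(-4*x) + 14*exp(-4*x)*sin(x)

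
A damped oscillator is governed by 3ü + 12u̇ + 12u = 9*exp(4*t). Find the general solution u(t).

u = exp(4*t)/12 + C1*exp(-2*t) + C2*t*exp(-2*t)

Divide through by 3: u'' + 4u' + 4u = 3*exp(4*t).
Characteristic equation r² + 4r + 4 = 0 has discriminant (4)² - 4·(4) = 0, so r = -2 is a repeated root.
Hence u_h = (C1 + C2*t)*exp(-2*t).
Try u_p = A*exp(4*t). Substituting into the equation and dividing by exp(4*t) gives A = 1/12, so u_p = exp(4*t)/12.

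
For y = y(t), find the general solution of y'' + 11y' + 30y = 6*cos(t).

Characteristic equation r² + 11r + 30 = 0 factors as (r + 5)(r + 6) = 0, so r = -5, -6.
Hence y_h = C1*exp(-5*t) + C2*exp(-6*t).
Try y_p = A*cos(t) + B*sin(t). Substituting and equating the coefficients of cos(t) and sin(t) gives A = 87/481, B = 33/481, so y_p = 33*sin(t)/481 + 87*cos(t)/481.

y = 33*sin(t)/481 + 87*cos(t)/481 + C1*exp(-5*t) + C2*exp(-6*t)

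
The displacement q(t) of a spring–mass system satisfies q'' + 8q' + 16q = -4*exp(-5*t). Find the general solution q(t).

Characteristic equation r² + 8r + 16 = 0 has discriminant (8)² - 4·(16) = 0, so r = -4 is a repeated root.
Hence q_h = (C1 + C2*t)*exp(-4*t).
Try q_p = A*exp(-5*t). Substituting into the equation and dividing by exp(-5*t) gives A = -4, so q_p = -4*exp(-5*t).

q = -4*exp(-5*t) + C1*exp(-4*t) + C2*t*exp(-4*t)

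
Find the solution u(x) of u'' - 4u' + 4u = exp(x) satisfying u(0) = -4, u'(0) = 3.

u = -5*exp(2*x) + 12*x*exp(2*x) + exp(x)

Characteristic equation r² - 4r + 4 = 0 has discriminant (-4)² - 4·(4) = 0, so r = 2 is a repeated root.
Hence u_h = (C1 + C2*x)*exp(2*x).
Try u_p = A*exp(x). Substituting into the equation and dividing by exp(x) gives A = 1, so u_p = exp(x).
General solution: u = C1*exp(2*x) + C2*x*exp(2*x) + exp(x).
Apply the initial conditions: u(0) = 1 + C1 = -4 and u'(0) = 1 + C2 + 2*C1 = 3. Solving gives C1 = -5, C2 = 12.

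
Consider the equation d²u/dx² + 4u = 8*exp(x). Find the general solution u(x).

Characteristic equation r² + 4 = 0 has discriminant (0)² - 4·(4) = -16 < 0, so r = ± 2i.
Hence u_h = C1*cos(2*x) + C2*sin(2*x).
Try u_p = A*exp(x). Substituting into the equation and dividing by exp(x) gives A = 8/5, so u_p = 8*exp(x)/5.

u = 8*exp(x)/5 + C1*cos(2*x) + C2*sin(2*x)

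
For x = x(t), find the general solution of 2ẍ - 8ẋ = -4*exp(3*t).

x = C2 + 2*exp(3*t)/3 + C1*exp(4*t)

Divide through by 2: x'' - 4x' = -2*exp(3*t).
Characteristic equation r² - 4r = 0 factors as (r - 4)r = 0, so r = 4, 0.
Hence x_h = C1*exp(4*t) + C2.
Try x_p = A*exp(3*t). Substituting into the equation and dividing by exp(3*t) gives A = 2/3, so x_p = 2*exp(3*t)/3.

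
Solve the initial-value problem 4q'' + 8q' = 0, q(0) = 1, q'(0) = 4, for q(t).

q = 3 - 2*exp(-2*t)

Divide through by 4: q'' + 2q' = 0.
Characteristic equation r² + 2r = 0 factors as (r + 2)r = 0, so r = -2, 0.
Hence q_h = C1*exp(-2*t) + C2.
Apply the initial conditions: q(0) = C1 + C2 = 1 and q'(0) = -2*C1 = 4. Solving gives C1 = -2, C2 = 3.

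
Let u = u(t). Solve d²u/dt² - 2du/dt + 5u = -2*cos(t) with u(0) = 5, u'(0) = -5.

Characteristic equation r² - 2r + 5 = 0 has discriminant (-2)² - 4·(5) = -16 < 0, so r = 1 ± 2i.
Hence u_h = C1*cos(2*t)*exp(t) + C2*exp(t)*sin(2*t).
Try u_p = A*cos(t) + B*sin(t). Substituting and equating the coefficients of cos(t) and sin(t) gives A = -2/5, B = 1/5, so u_p = -2*cos(t)/5 + sin(t)/5.
General solution: u = -2*cos(t)/5 + sin(t)/5 + C1*cos(2*t)*exp(t) + C2*exp(t)*sin(2*t).
Apply the initial conditions: u(0) = -2/5 + C1 = 5 and u'(0) = 1/5 + C1 + 2*C2 = -5. Solving gives C1 = 27/5, C2 = -53/10.

u = -2*cos(t)/5 + sin(t)/5 - 53*exp(t)*sin(2*t)/10 + 27*cos(2*t)*exp(t)/5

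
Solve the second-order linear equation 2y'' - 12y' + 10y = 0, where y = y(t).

Divide through by 2: y'' - 6y' + 5y = 0.
Characteristic equation r² - 6r + 5 = 0 factors as (r - 5)(r - 1) = 0, so r = 5, 1.
Hence y_h = C1*exp(5*t) + C2*exp(t).

y = C1*exp(5*t) + C2*exp(t)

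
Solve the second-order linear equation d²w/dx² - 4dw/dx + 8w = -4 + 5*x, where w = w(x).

w = -3/16 + 5*x/8 + C1*cos(2*x)*exp(2*x) + C2*exp(2*x)*sin(2*x)

Characteristic equation r² - 4r + 8 = 0 has discriminant (-4)² - 4·(8) = -16 < 0, so r = 2 ± 2i.
Hence w_h = C1*cos(2*x)*exp(2*x) + C2*exp(2*x)*sin(2*x).
For the particular solution try w_p = A0 + A1*x. Substituting and matching coefficients of each power of x gives A0 = -3/16, A1 = 5/8, so w_p = -3/16 + 5*x/8.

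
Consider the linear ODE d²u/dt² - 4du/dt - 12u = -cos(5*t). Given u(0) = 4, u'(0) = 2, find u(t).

Characteristic equation r² - 4r - 12 = 0 factors as (r - 6)(r + 2) = 0, so r = 6, -2.
Hence u_h = C1*exp(6*t) + C2*exp(-2*t).
Try u_p = A*cos(5*t) + B*sin(5*t). Substituting and equating the coefficients of cos(5t) and sin(5t) gives A = 37/1769, B = 20/1769, so u_p = 20*sin(5*t)/1769 + 37*cos(5*t)/1769.
General solution: u = 20*sin(5*t)/1769 + 37*cos(5*t)/1769 + C1*exp(6*t) + C2*exp(-2*t).
Apply the initial conditions: u(0) = 37/1769 + C1 + C2 = 4 and u'(0) = 100/1769 - 2*C2 + 6*C1 = 2. Solving gives C1 = 151/122, C2 = 159/58.

u = 20*sin(5*t)/1769 + 37*cos(5*t)/1769 + 151*exp(6*t)/122 + 159*exp(-2*t)/58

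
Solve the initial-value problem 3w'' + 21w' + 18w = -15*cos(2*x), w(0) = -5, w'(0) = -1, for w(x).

Divide through by 3: w'' + 7w' + 6w = -5*cos(2*x).
Characteristic equation r² + 7r + 6 = 0 factors as (r + 6)(r + 1) = 0, so r = -6, -1.
Hence w_h = C1*exp(-6*x) + C2*exp(-x).
Try w_p = A*cos(2*x) + B*sin(2*x). Substituting and equating the coefficients of cos(2x) and sin(2x) gives A = -1/20, B = -7/20, so w_p = -7*sin(2*x)/20 - cos(2*x)/20.
General solution: w = -7*sin(2*x)/20 - cos(2*x)/20 + C1*exp(-6*x) + C2*exp(-x).
Apply the initial conditions: w(0) = -1/20 + C1 + C2 = -5 and w'(0) = -7/10 - C2 - 6*C1 = -1. Solving gives C1 = 21/20, C2 = -6.

w = -6*exp(-x) - 7*sin(2*x)/20 - cos(2*x)/20 + 21*exp(-6*x)/20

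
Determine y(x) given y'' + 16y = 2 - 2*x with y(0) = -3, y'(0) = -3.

Characteristic equation r² + 16 = 0 has discriminant (0)² - 4·(16) = -64 < 0, so r = ± 4i.
Hence y_h = C1*cos(4*x) + C2*sin(4*x).
For the particular solution try y_p = A0 + A1*x. Substituting and matching coefficients of each power of x gives A0 = 1/8, A1 = -1/8, so y_p = 1/8 - x/8.
General solution: y = 1/8 - x/8 + C1*cos(4*x) + C2*sin(4*x).
Apply the initial conditions: y(0) = 1/8 + C1 = -3 and y'(0) = -1/8 + 4*C2 = -3. Solving gives C1 = -25/8, C2 = -23/32.

y = 1/8 - 25*cos(4*x)/8 - 23*sin(4*x)/32 - x/8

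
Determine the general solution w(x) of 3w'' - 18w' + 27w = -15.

Divide through by 3: w'' - 6w' + 9w = -5.
Characteristic equation r² - 6r + 9 = 0 has discriminant (-6)² - 4·(9) = 0, so r = 3 is a repeated root.
Hence w_h = (C1 + C2*x)*exp(3*x).
For the particular solution try w_p = A0. Substituting and matching coefficients of each power of x gives A0 = -5/9, so w_p = -5/9.

w = -5/9 + C1*exp(3*x) + C2*x*exp(3*x)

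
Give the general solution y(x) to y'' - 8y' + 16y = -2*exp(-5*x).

y = -2*exp(-5*x)/81 + C1*exp(4*x) + C2*x*exp(4*x)

Characteristic equation r² - 8r + 16 = 0 has discriminant (-8)² - 4·(16) = 0, so r = 4 is a repeated root.
Hence y_h = (C1 + C2*x)*exp(4*x).
Try y_p = A*exp(-5*x). Substituting into the equation and dividing by exp(-5*x) gives A = -2/81, so y_p = -2*exp(-5*x)/81.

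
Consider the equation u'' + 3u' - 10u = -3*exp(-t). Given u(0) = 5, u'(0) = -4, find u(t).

u = exp(-t)/4 + 20*exp(2*t)/7 + 53*exp(-5*t)/28

Characteristic equation r² + 3r - 10 = 0 factors as (r - 2)(r + 5) = 0, so r = 2, -5.
Hence u_h = C1*exp(2*t) + C2*exp(-5*t).
Try u_p = A*exp(-t). Substituting into the equation and dividing by exp(-t) gives A = 1/4, so u_p = exp(-t)/4.
General solution: u = exp(-t)/4 + C1*exp(2*t) + C2*exp(-5*t).
Apply the initial conditions: u(0) = 1/4 + C1 + C2 = 5 and u'(0) = -1/4 - 5*C2 + 2*C1 = -4. Solving gives C1 = 20/7, C2 = 53/28.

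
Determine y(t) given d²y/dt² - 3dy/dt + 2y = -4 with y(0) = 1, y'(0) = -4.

y = -2 - 7*exp(2*t) + 10*exp(t)

Characteristic equation r² - 3r + 2 = 0 factors as (r - 1)(r - 2) = 0, so r = 1, 2.
Hence y_h = C1*exp(t) + C2*exp(2*t).
For the particular solution try y_p = A0. Substituting and matching coefficients of each power of t gives A0 = -2, so y_p = -2.
General solution: y = -2 + C1*exp(t) + C2*exp(2*t).
Apply the initial conditions: y(0) = -2 + C1 + C2 = 1 and y'(0) = C1 + 2*C2 = -4. Solving gives C1 = 10, C2 = -7.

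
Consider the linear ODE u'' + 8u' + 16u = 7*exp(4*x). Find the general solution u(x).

u = 7*exp(4*x)/64 + C1*exp(-4*x) + C2*x*exp(-4*x)

Characteristic equation r² + 8r + 16 = 0 has discriminant (8)² - 4·(16) = 0, so r = -4 is a repeated root.
Hence u_h = (C1 + C2*x)*exp(-4*x).
Try u_p = A*exp(4*x). Substituting into the equation and dividing by exp(4*x) gives A = 7/64, so u_p = 7*exp(4*x)/64.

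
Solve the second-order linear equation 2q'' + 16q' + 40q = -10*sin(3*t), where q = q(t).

Divide through by 2: q'' + 8q' + 20q = -5*sin(3*t).
Characteristic equation r² + 8r + 20 = 0 has discriminant (8)² - 4·(20) = -16 < 0, so r = -4 ± 2i.
Hence q_h = C1*cos(2*t)*exp(-4*t) + C2*exp(-4*t)*sin(2*t).
Try q_p = A*cos(3*t) + B*sin(3*t). Substituting and equating the coefficients of cos(3t) and sin(3t) gives A = 120/697, B = -55/697, so q_p = -55*sin(3*t)/697 + 120*cos(3*t)/697.

q = -55*sin(3*t)/697 + 120*cos(3*t)/697 + C1*cos(2*t)*exp(-4*t) + C2*exp(-4*t)*sin(2*t)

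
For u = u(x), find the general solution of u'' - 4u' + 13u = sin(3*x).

Characteristic equation r² - 4r + 13 = 0 has discriminant (-4)² - 4·(13) = -36 < 0, so r = 2 ± 3i.
Hence u_h = C1*cos(3*x)*exp(2*x) + C2*exp(2*x)*sin(3*x).
Try u_p = A*cos(3*x) + B*sin(3*x). Substituting and equating the coefficients of cos(3x) and sin(3x) gives A = 3/40, B = 1/40, so u_p = sin(3*x)/40 + 3*cos(3*x)/40.

u = sin(3*x)/40 + 3*cos(3*x)/40 + C1*cos(3*x)*exp(2*x) + C2*exp(2*x)*sin(3*x)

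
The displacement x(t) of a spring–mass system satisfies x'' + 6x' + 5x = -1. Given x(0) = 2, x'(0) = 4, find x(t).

Characteristic equation r² + 6r + 5 = 0 factors as (r + 1)(r + 5) = 0, so r = -1, -5.
Hence x_h = C1*exp(-t) + C2*exp(-5*t).
For the particular solution try x_p = A0. Substituting and matching coefficients of each power of t gives A0 = -1/5, so x_p = -1/5.
General solution: x = -1/5 + C1*exp(-t) + C2*exp(-5*t).
Apply the initial conditions: x(0) = -1/5 + C1 + C2 = 2 and x'(0) = -C1 - 5*C2 = 4. Solving gives C1 = 15/4, C2 = -31/20.

x = -1/5 - 31*exp(-5*t)/20 + 15*exp(-t)/4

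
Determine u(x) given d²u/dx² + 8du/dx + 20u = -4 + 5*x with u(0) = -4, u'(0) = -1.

u = -3/10 + x/4 - 321*exp(-4*x)*sin(2*x)/40 - 37*cos(2*x)*exp(-4*x)/10

Characteristic equation r² + 8r + 20 = 0 has discriminant (8)² - 4·(20) = -16 < 0, so r = -4 ± 2i.
Hence u_h = C1*cos(2*x)*exp(-4*x) + C2*exp(-4*x)*sin(2*x).
For the particular solution try u_p = A0 + A1*x. Substituting and matching coefficients of each power of x gives A0 = -3/10, A1 = 1/4, so u_p = -3/10 + x/4.
General solution: u = -3/10 + x/4 + C1*cos(2*x)*exp(-4*x) + C2*exp(-4*x)*sin(2*x).
Apply the initial conditions: u(0) = -3/10 + C1 = -4 and u'(0) = 1/4 - 4*C1 + 2*C2 = -1. Solving gives C1 = -37/10, C2 = -321/40.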